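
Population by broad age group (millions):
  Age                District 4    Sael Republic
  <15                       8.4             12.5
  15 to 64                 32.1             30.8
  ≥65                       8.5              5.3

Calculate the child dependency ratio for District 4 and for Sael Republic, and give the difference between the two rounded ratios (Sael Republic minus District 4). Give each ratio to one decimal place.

District 4: 8.4 / 32.1 × 100 = 26.2
Sael Republic: 12.5 / 30.8 × 100 = 40.6

District 4: 26.2
Sael Republic: 40.6
Difference: +14.4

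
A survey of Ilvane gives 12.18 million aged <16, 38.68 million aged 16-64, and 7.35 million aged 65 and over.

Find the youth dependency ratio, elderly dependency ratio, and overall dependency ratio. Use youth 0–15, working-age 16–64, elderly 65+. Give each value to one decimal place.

Youth dependency ratio = 12.18 / 38.68 × 100 = 31.5
Old-age dependency ratio = 7.35 / 38.68 × 100 = 19.0
Total dependency ratio = (12.18 + 7.35) / 38.68 × 100 = 19.53 / 38.68 × 100 = 50.5

Youth dependency ratio: 31.5
Old-age dependency ratio: 19.0
Total dependency ratio: 50.5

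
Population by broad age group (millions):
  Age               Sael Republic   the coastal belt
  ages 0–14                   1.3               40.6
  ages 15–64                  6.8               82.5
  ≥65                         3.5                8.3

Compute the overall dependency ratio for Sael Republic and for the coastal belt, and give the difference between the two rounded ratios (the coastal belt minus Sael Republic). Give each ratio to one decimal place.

Sael Republic: 70.6
the coastal belt: 59.3
Difference: -11.3

Sael Republic: (1.3 + 3.5) / 6.8 × 100 = 4.8 / 6.8 × 100 = 70.6
the coastal belt: (40.6 + 8.3) / 82.5 × 100 = 48.9 / 82.5 × 100 = 59.3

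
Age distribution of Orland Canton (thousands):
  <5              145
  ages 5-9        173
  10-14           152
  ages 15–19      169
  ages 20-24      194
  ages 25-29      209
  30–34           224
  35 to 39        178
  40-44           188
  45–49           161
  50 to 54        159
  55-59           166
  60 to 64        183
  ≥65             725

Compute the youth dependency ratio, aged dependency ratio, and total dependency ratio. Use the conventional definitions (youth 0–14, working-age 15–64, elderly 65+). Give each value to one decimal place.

Youth dependency ratio: 25.7
Old-age dependency ratio: 39.6
Total dependency ratio: 65.3

0–14: 145 + 173 + 152 = 470
15–64: 169 + 194 + 209 + 224 + 178 + 188 + 161 + 159 + 166 + 183 = 1831
65+: 725
Youth dependency ratio = 470 / 1831 × 100 = 25.7
Old-age dependency ratio = 725 / 1831 × 100 = 39.6
Total dependency ratio = (470 + 725) / 1831 × 100 = 1195 / 1831 × 100 = 65.3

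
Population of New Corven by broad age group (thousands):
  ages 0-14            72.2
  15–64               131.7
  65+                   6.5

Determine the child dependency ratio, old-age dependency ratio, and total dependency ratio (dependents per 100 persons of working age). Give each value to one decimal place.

Youth dependency ratio: 54.8
Old-age dependency ratio: 4.9
Total dependency ratio: 59.8

Youth dependency ratio = 72.2 / 131.7 × 100 = 54.8
Old-age dependency ratio = 6.5 / 131.7 × 100 = 4.9
Total dependency ratio = (72.2 + 6.5) / 131.7 × 100 = 78.7 / 131.7 × 100 = 59.8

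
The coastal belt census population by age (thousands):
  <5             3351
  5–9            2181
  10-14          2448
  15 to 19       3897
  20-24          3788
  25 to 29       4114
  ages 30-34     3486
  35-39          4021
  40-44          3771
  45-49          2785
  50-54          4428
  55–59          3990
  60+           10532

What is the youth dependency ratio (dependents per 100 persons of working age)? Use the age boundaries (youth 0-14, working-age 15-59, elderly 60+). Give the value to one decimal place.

0–14: 3351 + 2181 + 2448 = 7980
15–59: 3897 + 3788 + 4114 + 3486 + 4021 + 3771 + 2785 + 4428 + 3990 = 34280
60+: 10532
Youth dependency ratio = 7980 / 34280 × 100 = 23.3

Youth dependency ratio: 23.3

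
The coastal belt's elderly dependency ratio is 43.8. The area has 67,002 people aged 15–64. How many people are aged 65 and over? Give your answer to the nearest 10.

Old-age dependency ratio = elderly / working-age × 100
43.8 = E / 67,002 × 100
⇒ 29,350

Aged 65 and over: 29,350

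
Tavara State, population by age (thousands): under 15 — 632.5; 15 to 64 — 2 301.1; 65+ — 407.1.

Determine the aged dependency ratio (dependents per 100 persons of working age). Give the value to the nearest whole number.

Old-age dependency ratio = 407.1 / 2 301.1 × 100 = 18

Old-age dependency ratio: 18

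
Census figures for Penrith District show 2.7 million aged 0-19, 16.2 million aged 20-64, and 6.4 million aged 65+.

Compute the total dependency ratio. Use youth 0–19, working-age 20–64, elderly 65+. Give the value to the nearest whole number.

Total dependency ratio: 56

Total dependency ratio = (2.7 + 6.4) / 16.2 × 100 = 9.1 / 16.2 × 100 = 56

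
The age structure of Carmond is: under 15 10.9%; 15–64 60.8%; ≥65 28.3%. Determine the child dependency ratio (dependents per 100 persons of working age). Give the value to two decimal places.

Youth dependency ratio: 17.93

Youth dependency ratio = 10.9 / 60.8 × 100 = 17.93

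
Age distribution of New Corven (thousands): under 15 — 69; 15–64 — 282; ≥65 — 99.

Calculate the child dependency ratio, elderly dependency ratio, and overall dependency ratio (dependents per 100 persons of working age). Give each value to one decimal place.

Youth dependency ratio: 24.5
Old-age dependency ratio: 35.1
Total dependency ratio: 59.6

Youth dependency ratio = 69 / 282 × 100 = 24.5
Old-age dependency ratio = 99 / 282 × 100 = 35.1
Total dependency ratio = (69 + 99) / 282 × 100 = 168 / 282 × 100 = 59.6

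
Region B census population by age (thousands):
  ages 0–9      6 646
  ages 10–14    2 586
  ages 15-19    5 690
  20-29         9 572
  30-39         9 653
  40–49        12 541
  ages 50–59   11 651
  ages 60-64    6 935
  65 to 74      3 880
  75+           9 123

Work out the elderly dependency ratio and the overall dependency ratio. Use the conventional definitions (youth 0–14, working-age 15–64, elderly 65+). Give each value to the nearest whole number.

0–14: 6 646 + 2 586 = 9 232
15–64: 5 690 + 9 572 + 9 653 + 12 541 + 11 651 + 6 935 = 56 042
65+: 3 880 + 9 123 = 13 003
Old-age dependency ratio = 13 003 / 56 042 × 100 = 23
Total dependency ratio = (9 232 + 13 003) / 56 042 × 100 = 22 235 / 56 042 × 100 = 40

Old-age dependency ratio: 23
Total dependency ratio: 40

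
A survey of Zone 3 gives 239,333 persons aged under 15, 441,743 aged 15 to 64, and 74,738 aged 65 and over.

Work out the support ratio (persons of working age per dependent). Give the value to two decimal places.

Support ratio = 441,743 / (239,333 + 74,738) = 441,743 / 314,071 = 1.41

Support ratio: 1.41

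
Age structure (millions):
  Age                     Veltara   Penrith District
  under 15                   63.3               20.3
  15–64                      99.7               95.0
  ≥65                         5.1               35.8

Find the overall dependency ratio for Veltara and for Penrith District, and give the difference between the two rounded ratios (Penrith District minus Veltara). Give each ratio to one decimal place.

Veltara: (63.3 + 5.1) / 99.7 × 100 = 68.4 / 99.7 × 100 = 68.6
Penrith District: (20.3 + 35.8) / 95.0 × 100 = 56.1 / 95.0 × 100 = 59.1

Veltara: 68.6
Penrith District: 59.1
Difference: -9.5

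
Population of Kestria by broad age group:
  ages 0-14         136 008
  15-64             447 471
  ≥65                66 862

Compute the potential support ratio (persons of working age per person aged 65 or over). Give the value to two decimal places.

Potential support ratio = 447 471 / 66 862 = 6.69

Potential support ratio: 6.69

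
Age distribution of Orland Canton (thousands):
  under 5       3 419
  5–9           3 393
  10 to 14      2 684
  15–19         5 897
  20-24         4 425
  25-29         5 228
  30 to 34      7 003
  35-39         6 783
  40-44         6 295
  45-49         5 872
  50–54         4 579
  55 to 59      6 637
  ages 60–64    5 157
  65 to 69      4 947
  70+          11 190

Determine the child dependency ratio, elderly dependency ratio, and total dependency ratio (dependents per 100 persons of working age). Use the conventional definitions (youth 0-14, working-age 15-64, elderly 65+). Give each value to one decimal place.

Youth dependency ratio: 16.4
Old-age dependency ratio: 27.9
Total dependency ratio: 44.3

0–14: 3 419 + 3 393 + 2 684 = 9 496
15–64: 5 897 + 4 425 + 5 228 + 7 003 + 6 783 + 6 295 + 5 872 + 4 579 + 6 637 + 5 157 = 57 876
65+: 4 947 + 11 190 = 16 137
Youth dependency ratio = 9 496 / 57 876 × 100 = 16.4
Old-age dependency ratio = 16 137 / 57 876 × 100 = 27.9
Total dependency ratio = (9 496 + 16 137) / 57 876 × 100 = 25 633 / 57 876 × 100 = 44.3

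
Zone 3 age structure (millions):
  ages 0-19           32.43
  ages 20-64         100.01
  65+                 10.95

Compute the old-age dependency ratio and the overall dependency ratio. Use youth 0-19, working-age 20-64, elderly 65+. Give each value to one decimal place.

Old-age dependency ratio: 10.9
Total dependency ratio: 43.4

Old-age dependency ratio = 10.95 / 100.01 × 100 = 10.9
Total dependency ratio = (32.43 + 10.95) / 100.01 × 100 = 43.38 / 100.01 × 100 = 43.4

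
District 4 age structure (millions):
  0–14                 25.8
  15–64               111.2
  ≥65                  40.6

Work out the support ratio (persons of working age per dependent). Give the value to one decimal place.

Support ratio = 111.2 / (25.8 + 40.6) = 111.2 / 66.4 = 1.7

Support ratio: 1.7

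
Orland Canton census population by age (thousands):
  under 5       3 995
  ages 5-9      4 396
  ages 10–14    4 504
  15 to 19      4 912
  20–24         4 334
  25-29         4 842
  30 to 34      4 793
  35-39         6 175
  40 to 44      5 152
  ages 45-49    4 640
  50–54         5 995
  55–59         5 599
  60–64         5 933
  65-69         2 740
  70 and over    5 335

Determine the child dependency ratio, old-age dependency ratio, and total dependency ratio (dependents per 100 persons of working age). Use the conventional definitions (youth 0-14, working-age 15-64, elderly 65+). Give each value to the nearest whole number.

Youth dependency ratio: 25
Old-age dependency ratio: 15
Total dependency ratio: 40

0–14: 3 995 + 4 396 + 4 504 = 12 895
15–64: 4 912 + 4 334 + 4 842 + 4 793 + 6 175 + 5 152 + 4 640 + 5 995 + 5 599 + 5 933 = 52 375
65+: 2 740 + 5 335 = 8 075
Youth dependency ratio = 12 895 / 52 375 × 100 = 25
Old-age dependency ratio = 8 075 / 52 375 × 100 = 15
Total dependency ratio = (12 895 + 8 075) / 52 375 × 100 = 20 970 / 52 375 × 100 = 40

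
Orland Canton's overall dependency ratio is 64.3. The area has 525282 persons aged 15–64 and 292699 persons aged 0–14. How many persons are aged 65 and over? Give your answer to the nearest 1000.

Aged 65 and over: 45000

Total dependency ratio = (youth + elderly) / working-age × 100
64.3 = (292699 + E) / 525282 × 100
⇒ 45000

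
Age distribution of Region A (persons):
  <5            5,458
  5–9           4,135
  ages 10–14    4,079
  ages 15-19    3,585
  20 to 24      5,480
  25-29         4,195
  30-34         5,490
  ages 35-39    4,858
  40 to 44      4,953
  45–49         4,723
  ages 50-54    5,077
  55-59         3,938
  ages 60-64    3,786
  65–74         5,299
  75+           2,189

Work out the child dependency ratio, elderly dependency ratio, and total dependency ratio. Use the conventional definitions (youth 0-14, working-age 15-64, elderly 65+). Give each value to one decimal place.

0–14: 5,458 + 4,135 + 4,079 = 13,672
15–64: 3,585 + 5,480 + 4,195 + 5,490 + 4,858 + 4,953 + 4,723 + 5,077 + 3,938 + 3,786 = 46,085
65+: 5,299 + 2,189 = 7,488
Youth dependency ratio = 13,672 / 46,085 × 100 = 29.7
Old-age dependency ratio = 7,488 / 46,085 × 100 = 16.2
Total dependency ratio = (13,672 + 7,488) / 46,085 × 100 = 21,160 / 46,085 × 100 = 45.9

Youth dependency ratio: 29.7
Old-age dependency ratio: 16.2
Total dependency ratio: 45.9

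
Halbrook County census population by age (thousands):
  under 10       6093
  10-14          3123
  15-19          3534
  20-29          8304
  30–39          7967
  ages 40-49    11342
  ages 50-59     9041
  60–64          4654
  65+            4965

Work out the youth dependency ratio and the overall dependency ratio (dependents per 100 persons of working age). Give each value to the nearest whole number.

0–14: 6093 + 3123 = 9216
15–64: 3534 + 8304 + 7967 + 11342 + 9041 + 4654 = 44842
65+: 4965
Youth dependency ratio = 9216 / 44842 × 100 = 21
Total dependency ratio = (9216 + 4965) / 44842 × 100 = 14181 / 44842 × 100 = 32

Youth dependency ratio: 21
Total dependency ratio: 32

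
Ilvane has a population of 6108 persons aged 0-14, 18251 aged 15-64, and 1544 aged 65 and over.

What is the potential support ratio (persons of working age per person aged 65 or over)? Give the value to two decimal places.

Potential support ratio: 11.82

Potential support ratio = 18251 / 1544 = 11.82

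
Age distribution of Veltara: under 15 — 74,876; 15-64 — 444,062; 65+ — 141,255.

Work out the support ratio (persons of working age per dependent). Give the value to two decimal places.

Support ratio: 2.05

Support ratio = 444,062 / (74,876 + 141,255) = 444,062 / 216,131 = 2.05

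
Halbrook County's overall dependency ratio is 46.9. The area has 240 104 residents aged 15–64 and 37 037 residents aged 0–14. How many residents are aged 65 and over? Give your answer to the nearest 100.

Aged 65 and over: 75 600

Total dependency ratio = (youth + elderly) / working-age × 100
46.9 = (37 037 + E) / 240 104 × 100
⇒ 75 600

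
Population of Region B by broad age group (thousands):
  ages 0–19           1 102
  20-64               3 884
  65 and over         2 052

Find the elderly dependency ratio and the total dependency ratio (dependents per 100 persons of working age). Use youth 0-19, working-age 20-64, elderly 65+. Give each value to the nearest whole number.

Old-age dependency ratio = 2 052 / 3 884 × 100 = 53
Total dependency ratio = (1 102 + 2 052) / 3 884 × 100 = 3 154 / 3 884 × 100 = 81

Old-age dependency ratio: 53
Total dependency ratio: 81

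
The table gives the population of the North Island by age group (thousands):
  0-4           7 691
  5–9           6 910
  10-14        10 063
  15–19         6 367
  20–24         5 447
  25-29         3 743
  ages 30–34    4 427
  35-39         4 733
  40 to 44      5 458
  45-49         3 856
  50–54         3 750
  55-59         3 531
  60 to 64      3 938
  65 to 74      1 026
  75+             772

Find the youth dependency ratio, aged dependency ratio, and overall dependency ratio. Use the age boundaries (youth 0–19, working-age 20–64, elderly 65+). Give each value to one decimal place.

Youth dependency ratio: 79.8
Old-age dependency ratio: 4.6
Total dependency ratio: 84.4

0–19: 7 691 + 6 910 + 10 063 + 6 367 = 31 031
20–64: 5 447 + 3 743 + 4 427 + 4 733 + 5 458 + 3 856 + 3 750 + 3 531 + 3 938 = 38 883
65+: 1 026 + 772 = 1 798
Youth dependency ratio = 31 031 / 38 883 × 100 = 79.8
Old-age dependency ratio = 1 798 / 38 883 × 100 = 4.6
Total dependency ratio = (31 031 + 1 798) / 38 883 × 100 = 32 829 / 38 883 × 100 = 84.4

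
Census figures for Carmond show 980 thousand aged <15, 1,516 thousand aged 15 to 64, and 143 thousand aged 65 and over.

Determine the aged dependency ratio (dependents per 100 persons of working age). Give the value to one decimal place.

Old-age dependency ratio: 9.4

Old-age dependency ratio = 143 / 1,516 × 100 = 9.4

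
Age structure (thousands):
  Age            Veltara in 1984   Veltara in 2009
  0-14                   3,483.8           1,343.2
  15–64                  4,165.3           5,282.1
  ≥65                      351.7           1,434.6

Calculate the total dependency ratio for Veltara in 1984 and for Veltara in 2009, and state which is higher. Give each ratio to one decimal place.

Veltara in 1984: 92.1
Veltara in 2009: 52.6
Higher: Veltara in 1984

Veltara in 1984: (3,483.8 + 351.7) / 4,165.3 × 100 = 3,835.5 / 4,165.3 × 100 = 92.1
Veltara in 2009: (1,343.2 + 1,434.6) / 5,282.1 × 100 = 2,777.8 / 5,282.1 × 100 = 52.6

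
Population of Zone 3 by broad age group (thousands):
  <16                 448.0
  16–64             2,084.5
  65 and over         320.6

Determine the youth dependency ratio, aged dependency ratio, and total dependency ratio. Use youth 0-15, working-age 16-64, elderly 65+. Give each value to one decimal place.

Youth dependency ratio = 448.0 / 2,084.5 × 100 = 21.5
Old-age dependency ratio = 320.6 / 2,084.5 × 100 = 15.4
Total dependency ratio = (448.0 + 320.6) / 2,084.5 × 100 = 768.6 / 2,084.5 × 100 = 36.9

Youth dependency ratio: 21.5
Old-age dependency ratio: 15.4
Total dependency ratio: 36.9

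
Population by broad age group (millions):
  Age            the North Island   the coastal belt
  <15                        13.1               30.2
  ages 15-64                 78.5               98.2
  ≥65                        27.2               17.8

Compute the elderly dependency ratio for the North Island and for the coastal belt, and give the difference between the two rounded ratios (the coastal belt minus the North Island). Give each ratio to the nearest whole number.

the North Island: 27.2 / 78.5 × 100 = 35
the coastal belt: 17.8 / 98.2 × 100 = 18

the North Island: 35
the coastal belt: 18
Difference: -17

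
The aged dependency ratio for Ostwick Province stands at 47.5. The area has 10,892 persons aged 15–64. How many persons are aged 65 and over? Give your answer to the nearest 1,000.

Aged 65 and over: 5,000

Old-age dependency ratio = elderly / working-age × 100
47.5 = E / 10,892 × 100
⇒ 5,000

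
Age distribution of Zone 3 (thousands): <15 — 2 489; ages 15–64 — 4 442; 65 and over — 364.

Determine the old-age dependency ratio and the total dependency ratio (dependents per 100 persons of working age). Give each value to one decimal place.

Old-age dependency ratio = 364 / 4 442 × 100 = 8.2
Total dependency ratio = (2 489 + 364) / 4 442 × 100 = 2 853 / 4 442 × 100 = 64.2

Old-age dependency ratio: 8.2
Total dependency ratio: 64.2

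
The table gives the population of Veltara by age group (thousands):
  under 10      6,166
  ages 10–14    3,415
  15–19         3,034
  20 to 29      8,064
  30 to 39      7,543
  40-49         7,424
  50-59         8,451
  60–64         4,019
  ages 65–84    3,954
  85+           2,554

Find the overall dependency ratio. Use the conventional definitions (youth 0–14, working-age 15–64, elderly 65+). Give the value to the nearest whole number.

Total dependency ratio: 42

0–14: 6,166 + 3,415 = 9,581
15–64: 3,034 + 8,064 + 7,543 + 7,424 + 8,451 + 4,019 = 38,535
65+: 3,954 + 2,554 = 6,508
Total dependency ratio = (9,581 + 6,508) / 38,535 × 100 = 16,089 / 38,535 × 100 = 42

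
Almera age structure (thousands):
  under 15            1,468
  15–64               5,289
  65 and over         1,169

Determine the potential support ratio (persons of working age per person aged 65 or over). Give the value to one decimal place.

Potential support ratio = 5,289 / 1,169 = 4.5

Potential support ratio: 4.5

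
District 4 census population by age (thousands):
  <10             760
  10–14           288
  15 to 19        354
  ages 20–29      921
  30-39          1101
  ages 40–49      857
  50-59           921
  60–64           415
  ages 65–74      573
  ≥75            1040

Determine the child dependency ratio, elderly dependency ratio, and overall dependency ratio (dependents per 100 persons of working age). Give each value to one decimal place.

Youth dependency ratio: 22.9
Old-age dependency ratio: 35.3
Total dependency ratio: 58.2

0–14: 760 + 288 = 1048
15–64: 354 + 921 + 1101 + 857 + 921 + 415 = 4569
65+: 573 + 1040 = 1613
Youth dependency ratio = 1048 / 4569 × 100 = 22.9
Old-age dependency ratio = 1613 / 4569 × 100 = 35.3
Total dependency ratio = (1048 + 1613) / 4569 × 100 = 2661 / 4569 × 100 = 58.2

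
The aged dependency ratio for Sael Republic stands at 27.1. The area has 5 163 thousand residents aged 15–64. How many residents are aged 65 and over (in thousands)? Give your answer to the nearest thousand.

Aged 65 and over: 1 399

Old-age dependency ratio = elderly / working-age × 100
27.1 = E / 5 163 × 100
⇒ 1 399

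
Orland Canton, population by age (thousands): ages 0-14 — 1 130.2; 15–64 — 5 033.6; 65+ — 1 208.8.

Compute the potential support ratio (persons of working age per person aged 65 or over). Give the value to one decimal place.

Potential support ratio = 5 033.6 / 1 208.8 = 4.2

Potential support ratio: 4.2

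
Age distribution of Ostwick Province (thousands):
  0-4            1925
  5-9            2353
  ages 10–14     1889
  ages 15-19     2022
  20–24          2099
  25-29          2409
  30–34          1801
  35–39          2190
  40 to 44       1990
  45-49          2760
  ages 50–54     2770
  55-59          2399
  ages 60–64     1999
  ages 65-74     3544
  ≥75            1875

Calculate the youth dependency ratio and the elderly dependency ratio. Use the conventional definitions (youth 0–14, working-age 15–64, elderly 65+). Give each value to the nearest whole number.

Youth dependency ratio: 27
Old-age dependency ratio: 24

0–14: 1925 + 2353 + 1889 = 6167
15–64: 2022 + 2099 + 2409 + 1801 + 2190 + 1990 + 2760 + 2770 + 2399 + 1999 = 22439
65+: 3544 + 1875 = 5419
Youth dependency ratio = 6167 / 22439 × 100 = 27
Old-age dependency ratio = 5419 / 22439 × 100 = 24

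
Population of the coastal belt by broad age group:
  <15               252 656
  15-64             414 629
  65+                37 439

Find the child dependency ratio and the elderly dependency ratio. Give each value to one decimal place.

Youth dependency ratio: 60.9
Old-age dependency ratio: 9.0

Youth dependency ratio = 252 656 / 414 629 × 100 = 60.9
Old-age dependency ratio = 37 439 / 414 629 × 100 = 9.0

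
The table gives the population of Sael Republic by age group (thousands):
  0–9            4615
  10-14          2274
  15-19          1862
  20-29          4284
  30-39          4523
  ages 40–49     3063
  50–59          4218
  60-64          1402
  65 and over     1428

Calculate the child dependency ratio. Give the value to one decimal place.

Youth dependency ratio: 35.6

0–14: 4615 + 2274 = 6889
15–64: 1862 + 4284 + 4523 + 3063 + 4218 + 1402 = 19352
65+: 1428
Youth dependency ratio = 6889 / 19352 × 100 = 35.6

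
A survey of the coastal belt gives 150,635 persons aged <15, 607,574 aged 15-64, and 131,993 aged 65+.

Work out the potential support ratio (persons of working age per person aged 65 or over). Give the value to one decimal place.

Potential support ratio: 4.6

Potential support ratio = 607,574 / 131,993 = 4.6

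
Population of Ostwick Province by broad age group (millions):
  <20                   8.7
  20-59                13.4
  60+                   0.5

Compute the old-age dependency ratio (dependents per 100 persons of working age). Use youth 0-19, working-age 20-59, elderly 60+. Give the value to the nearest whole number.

Old-age dependency ratio = 0.5 / 13.4 × 100 = 4

Old-age dependency ratio: 4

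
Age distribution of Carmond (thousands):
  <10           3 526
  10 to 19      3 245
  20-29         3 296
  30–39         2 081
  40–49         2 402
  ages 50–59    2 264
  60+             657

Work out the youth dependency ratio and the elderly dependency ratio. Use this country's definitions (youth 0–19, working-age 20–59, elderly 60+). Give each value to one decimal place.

Youth dependency ratio: 67.4
Old-age dependency ratio: 6.5

0–19: 3 526 + 3 245 = 6 771
20–59: 3 296 + 2 081 + 2 402 + 2 264 = 10 043
60+: 657
Youth dependency ratio = 6 771 / 10 043 × 100 = 67.4
Old-age dependency ratio = 657 / 10 043 × 100 = 6.5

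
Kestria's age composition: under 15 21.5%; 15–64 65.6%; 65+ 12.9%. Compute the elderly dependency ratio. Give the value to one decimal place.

Old-age dependency ratio = 12.9 / 65.6 × 100 = 19.7

Old-age dependency ratio: 19.7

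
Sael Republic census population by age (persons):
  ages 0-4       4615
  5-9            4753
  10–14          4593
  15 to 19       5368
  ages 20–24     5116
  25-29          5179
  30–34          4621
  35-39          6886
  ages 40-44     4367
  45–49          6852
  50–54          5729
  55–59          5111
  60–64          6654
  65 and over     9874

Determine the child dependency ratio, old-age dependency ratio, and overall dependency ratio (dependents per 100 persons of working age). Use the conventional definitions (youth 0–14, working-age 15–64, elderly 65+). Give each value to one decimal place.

Youth dependency ratio: 25.0
Old-age dependency ratio: 17.7
Total dependency ratio: 42.7

0–14: 4615 + 4753 + 4593 = 13961
15–64: 5368 + 5116 + 5179 + 4621 + 6886 + 4367 + 6852 + 5729 + 5111 + 6654 = 55883
65+: 9874
Youth dependency ratio = 13961 / 55883 × 100 = 25.0
Old-age dependency ratio = 9874 / 55883 × 100 = 17.7
Total dependency ratio = (13961 + 9874) / 55883 × 100 = 23835 / 55883 × 100 = 42.7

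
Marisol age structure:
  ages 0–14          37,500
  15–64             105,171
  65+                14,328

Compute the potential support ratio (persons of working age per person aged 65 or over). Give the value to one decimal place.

Potential support ratio = 105,171 / 14,328 = 7.3

Potential support ratio: 7.3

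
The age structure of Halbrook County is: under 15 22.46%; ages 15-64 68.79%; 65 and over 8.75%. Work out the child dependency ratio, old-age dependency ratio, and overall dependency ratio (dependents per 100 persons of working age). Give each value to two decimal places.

Youth dependency ratio = 22.46 / 68.79 × 100 = 32.65
Old-age dependency ratio = 8.75 / 68.79 × 100 = 12.72
Total dependency ratio = (22.46 + 8.75) / 68.79 × 100 = 31.21 / 68.79 × 100 = 45.37

Youth dependency ratio: 32.65
Old-age dependency ratio: 12.72
Total dependency ratio: 45.37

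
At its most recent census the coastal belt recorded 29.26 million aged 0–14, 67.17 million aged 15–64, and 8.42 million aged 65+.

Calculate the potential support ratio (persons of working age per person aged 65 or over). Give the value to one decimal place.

Potential support ratio = 67.17 / 8.42 = 8.0

Potential support ratio: 8.0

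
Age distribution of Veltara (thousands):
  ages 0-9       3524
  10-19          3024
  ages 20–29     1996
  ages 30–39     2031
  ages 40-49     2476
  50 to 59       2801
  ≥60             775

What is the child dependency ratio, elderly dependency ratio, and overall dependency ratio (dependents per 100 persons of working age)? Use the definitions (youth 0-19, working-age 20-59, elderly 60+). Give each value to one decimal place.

Youth dependency ratio: 70.4
Old-age dependency ratio: 8.3
Total dependency ratio: 78.7

0–19: 3524 + 3024 = 6548
20–59: 1996 + 2031 + 2476 + 2801 = 9304
60+: 775
Youth dependency ratio = 6548 / 9304 × 100 = 70.4
Old-age dependency ratio = 775 / 9304 × 100 = 8.3
Total dependency ratio = (6548 + 775) / 9304 × 100 = 7323 / 9304 × 100 = 78.7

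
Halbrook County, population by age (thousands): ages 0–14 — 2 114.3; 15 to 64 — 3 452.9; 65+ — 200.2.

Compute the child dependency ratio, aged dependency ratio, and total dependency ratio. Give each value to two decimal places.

Youth dependency ratio: 61.23
Old-age dependency ratio: 5.80
Total dependency ratio: 67.03

Youth dependency ratio = 2 114.3 / 3 452.9 × 100 = 61.23
Old-age dependency ratio = 200.2 / 3 452.9 × 100 = 5.80
Total dependency ratio = (2 114.3 + 200.2) / 3 452.9 × 100 = 2 314.5 / 3 452.9 × 100 = 67.03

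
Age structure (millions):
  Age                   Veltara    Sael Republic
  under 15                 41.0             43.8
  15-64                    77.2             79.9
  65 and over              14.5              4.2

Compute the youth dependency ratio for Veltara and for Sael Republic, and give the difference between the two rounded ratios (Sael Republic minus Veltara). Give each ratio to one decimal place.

Veltara: 41.0 / 77.2 × 100 = 53.1
Sael Republic: 43.8 / 79.9 × 100 = 54.8

Veltara: 53.1
Sael Republic: 54.8
Difference: +1.7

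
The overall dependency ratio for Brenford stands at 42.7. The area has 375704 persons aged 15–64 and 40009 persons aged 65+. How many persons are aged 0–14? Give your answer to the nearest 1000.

Total dependency ratio = (youth + elderly) / working-age × 100
42.7 = (Y + 40009) / 375704 × 100
⇒ 120000

Aged 0–14: 120000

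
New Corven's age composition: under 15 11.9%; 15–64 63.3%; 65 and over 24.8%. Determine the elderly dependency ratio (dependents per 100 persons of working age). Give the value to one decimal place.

Old-age dependency ratio = 24.8 / 63.3 × 100 = 39.2

Old-age dependency ratio: 39.2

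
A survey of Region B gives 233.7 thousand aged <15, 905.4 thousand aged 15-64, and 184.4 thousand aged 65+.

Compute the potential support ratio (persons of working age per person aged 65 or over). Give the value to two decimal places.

Potential support ratio = 905.4 / 184.4 = 4.91

Potential support ratio: 4.91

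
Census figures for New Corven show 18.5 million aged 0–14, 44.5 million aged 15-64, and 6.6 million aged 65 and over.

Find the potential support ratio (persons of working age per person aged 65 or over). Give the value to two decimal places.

Potential support ratio = 44.5 / 6.6 = 6.74

Potential support ratio: 6.74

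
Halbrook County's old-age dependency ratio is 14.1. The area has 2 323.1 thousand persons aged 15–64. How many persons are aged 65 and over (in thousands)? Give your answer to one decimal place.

Aged 65 and over: 327.6

Old-age dependency ratio = elderly / working-age × 100
14.1 = E / 2 323.1 × 100
⇒ 327.6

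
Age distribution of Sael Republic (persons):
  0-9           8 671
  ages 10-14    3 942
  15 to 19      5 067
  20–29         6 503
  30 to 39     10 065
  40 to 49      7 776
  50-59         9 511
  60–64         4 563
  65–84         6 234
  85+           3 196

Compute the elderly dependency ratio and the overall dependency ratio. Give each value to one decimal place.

0–14: 8 671 + 3 942 = 12 613
15–64: 5 067 + 6 503 + 10 065 + 7 776 + 9 511 + 4 563 = 43 485
65+: 6 234 + 3 196 = 9 430
Old-age dependency ratio = 9 430 / 43 485 × 100 = 21.7
Total dependency ratio = (12 613 + 9 430) / 43 485 × 100 = 22 043 / 43 485 × 100 = 50.7

Old-age dependency ratio: 21.7
Total dependency ratio: 50.7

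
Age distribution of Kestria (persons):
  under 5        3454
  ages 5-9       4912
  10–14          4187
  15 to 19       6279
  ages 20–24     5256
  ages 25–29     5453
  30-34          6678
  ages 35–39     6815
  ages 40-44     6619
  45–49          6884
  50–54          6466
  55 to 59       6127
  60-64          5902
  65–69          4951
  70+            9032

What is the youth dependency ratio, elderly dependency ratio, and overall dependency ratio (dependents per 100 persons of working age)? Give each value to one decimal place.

Youth dependency ratio: 20.1
Old-age dependency ratio: 22.4
Total dependency ratio: 42.5

0–14: 3454 + 4912 + 4187 = 12553
15–64: 6279 + 5256 + 5453 + 6678 + 6815 + 6619 + 6884 + 6466 + 6127 + 5902 = 62479
65+: 4951 + 9032 = 13983
Youth dependency ratio = 12553 / 62479 × 100 = 20.1
Old-age dependency ratio = 13983 / 62479 × 100 = 22.4
Total dependency ratio = (12553 + 13983) / 62479 × 100 = 26536 / 62479 × 100 = 42.5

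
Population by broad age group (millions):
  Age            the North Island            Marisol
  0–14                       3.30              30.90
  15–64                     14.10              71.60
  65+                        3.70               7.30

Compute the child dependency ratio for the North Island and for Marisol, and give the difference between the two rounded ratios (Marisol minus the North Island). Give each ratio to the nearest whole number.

the North Island: 23
Marisol: 43
Difference: +20

the North Island: 3.30 / 14.10 × 100 = 23
Marisol: 30.90 / 71.60 × 100 = 43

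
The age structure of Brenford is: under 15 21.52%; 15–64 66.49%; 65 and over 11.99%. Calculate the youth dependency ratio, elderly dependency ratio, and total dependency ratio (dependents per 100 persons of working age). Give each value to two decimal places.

Youth dependency ratio: 32.37
Old-age dependency ratio: 18.03
Total dependency ratio: 50.40

Youth dependency ratio = 21.52 / 66.49 × 100 = 32.37
Old-age dependency ratio = 11.99 / 66.49 × 100 = 18.03
Total dependency ratio = (21.52 + 11.99) / 66.49 × 100 = 33.51 / 66.49 × 100 = 50.40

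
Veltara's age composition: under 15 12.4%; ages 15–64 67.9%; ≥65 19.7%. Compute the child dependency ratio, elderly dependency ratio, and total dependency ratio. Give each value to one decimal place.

Youth dependency ratio: 18.3
Old-age dependency ratio: 29.0
Total dependency ratio: 47.3

Youth dependency ratio = 12.4 / 67.9 × 100 = 18.3
Old-age dependency ratio = 19.7 / 67.9 × 100 = 29.0
Total dependency ratio = (12.4 + 19.7) / 67.9 × 100 = 32.1 / 67.9 × 100 = 47.3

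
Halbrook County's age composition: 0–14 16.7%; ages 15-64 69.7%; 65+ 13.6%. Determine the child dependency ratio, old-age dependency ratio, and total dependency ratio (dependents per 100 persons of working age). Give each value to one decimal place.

Youth dependency ratio: 24.0
Old-age dependency ratio: 19.5
Total dependency ratio: 43.5

Youth dependency ratio = 16.7 / 69.7 × 100 = 24.0
Old-age dependency ratio = 13.6 / 69.7 × 100 = 19.5
Total dependency ratio = (16.7 + 13.6) / 69.7 × 100 = 30.3 / 69.7 × 100 = 43.5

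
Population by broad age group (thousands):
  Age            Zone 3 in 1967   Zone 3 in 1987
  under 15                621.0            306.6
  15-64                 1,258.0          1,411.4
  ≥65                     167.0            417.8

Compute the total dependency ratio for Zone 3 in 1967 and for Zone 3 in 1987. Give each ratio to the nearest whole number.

Zone 3 in 1967: 63
Zone 3 in 1987: 51

Zone 3 in 1967: (621.0 + 167.0) / 1,258.0 × 100 = 788.0 / 1,258.0 × 100 = 63
Zone 3 in 1987: (306.6 + 417.8) / 1,411.4 × 100 = 724.4 / 1,411.4 × 100 = 51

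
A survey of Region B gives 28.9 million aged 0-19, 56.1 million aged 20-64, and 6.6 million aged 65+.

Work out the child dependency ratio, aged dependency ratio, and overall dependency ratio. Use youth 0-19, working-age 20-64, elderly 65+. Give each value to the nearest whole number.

Youth dependency ratio = 28.9 / 56.1 × 100 = 52
Old-age dependency ratio = 6.6 / 56.1 × 100 = 12
Total dependency ratio = (28.9 + 6.6) / 56.1 × 100 = 35.5 / 56.1 × 100 = 63

Youth dependency ratio: 52
Old-age dependency ratio: 12
Total dependency ratio: 63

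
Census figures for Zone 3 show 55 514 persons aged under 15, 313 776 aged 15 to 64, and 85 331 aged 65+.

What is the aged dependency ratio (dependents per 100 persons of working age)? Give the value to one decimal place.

Old-age dependency ratio = 85 331 / 313 776 × 100 = 27.2

Old-age dependency ratio: 27.2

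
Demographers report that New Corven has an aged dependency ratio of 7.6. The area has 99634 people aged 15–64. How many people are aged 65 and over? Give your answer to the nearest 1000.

Old-age dependency ratio = elderly / working-age × 100
7.6 = E / 99634 × 100
⇒ 8000

Aged 65 and over: 8000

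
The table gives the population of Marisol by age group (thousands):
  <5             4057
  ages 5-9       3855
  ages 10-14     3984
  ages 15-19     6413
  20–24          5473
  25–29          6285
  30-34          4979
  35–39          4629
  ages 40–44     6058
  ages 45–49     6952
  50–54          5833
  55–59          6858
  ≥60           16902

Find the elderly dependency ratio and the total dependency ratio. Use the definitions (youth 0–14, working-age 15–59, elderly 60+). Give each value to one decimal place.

0–14: 4057 + 3855 + 3984 = 11896
15–59: 6413 + 5473 + 6285 + 4979 + 4629 + 6058 + 6952 + 5833 + 6858 = 53480
60+: 16902
Old-age dependency ratio = 16902 / 53480 × 100 = 31.6
Total dependency ratio = (11896 + 16902) / 53480 × 100 = 28798 / 53480 × 100 = 53.8

Old-age dependency ratio: 31.6
Total dependency ratio: 53.8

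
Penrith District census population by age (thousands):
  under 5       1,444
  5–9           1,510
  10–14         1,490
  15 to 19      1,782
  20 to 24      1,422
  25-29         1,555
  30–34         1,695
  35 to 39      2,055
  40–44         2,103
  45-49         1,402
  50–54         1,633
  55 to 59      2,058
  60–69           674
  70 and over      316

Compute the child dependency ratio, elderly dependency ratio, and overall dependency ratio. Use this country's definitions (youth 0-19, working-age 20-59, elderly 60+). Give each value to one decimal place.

0–19: 1,444 + 1,510 + 1,490 + 1,782 = 6,226
20–59: 1,422 + 1,555 + 1,695 + 2,055 + 2,103 + 1,402 + 1,633 + 2,058 = 13,923
60+: 674 + 316 = 990
Youth dependency ratio = 6,226 / 13,923 × 100 = 44.7
Old-age dependency ratio = 990 / 13,923 × 100 = 7.1
Total dependency ratio = (6,226 + 990) / 13,923 × 100 = 7,216 / 13,923 × 100 = 51.8

Youth dependency ratio: 44.7
Old-age dependency ratio: 7.1
Total dependency ratio: 51.8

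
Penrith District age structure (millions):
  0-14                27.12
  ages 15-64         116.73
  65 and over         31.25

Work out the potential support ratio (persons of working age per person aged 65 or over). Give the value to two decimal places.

Potential support ratio: 3.74

Potential support ratio = 116.73 / 31.25 = 3.74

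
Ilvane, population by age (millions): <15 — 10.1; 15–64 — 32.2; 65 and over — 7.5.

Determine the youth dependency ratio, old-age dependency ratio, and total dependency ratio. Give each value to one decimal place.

Youth dependency ratio = 10.1 / 32.2 × 100 = 31.4
Old-age dependency ratio = 7.5 / 32.2 × 100 = 23.3
Total dependency ratio = (10.1 + 7.5) / 32.2 × 100 = 17.6 / 32.2 × 100 = 54.7

Youth dependency ratio: 31.4
Old-age dependency ratio: 23.3
Total dependency ratio: 54.7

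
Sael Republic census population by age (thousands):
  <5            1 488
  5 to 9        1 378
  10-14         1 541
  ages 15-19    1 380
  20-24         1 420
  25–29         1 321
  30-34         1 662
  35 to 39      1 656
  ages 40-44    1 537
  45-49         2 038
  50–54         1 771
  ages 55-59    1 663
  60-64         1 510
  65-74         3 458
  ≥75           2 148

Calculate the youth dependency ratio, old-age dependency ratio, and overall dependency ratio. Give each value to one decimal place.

0–14: 1 488 + 1 378 + 1 541 = 4 407
15–64: 1 380 + 1 420 + 1 321 + 1 662 + 1 656 + 1 537 + 2 038 + 1 771 + 1 663 + 1 510 = 15 958
65+: 3 458 + 2 148 = 5 606
Youth dependency ratio = 4 407 / 15 958 × 100 = 27.6
Old-age dependency ratio = 5 606 / 15 958 × 100 = 35.1
Total dependency ratio = (4 407 + 5 606) / 15 958 × 100 = 10 013 / 15 958 × 100 = 62.7

Youth dependency ratio: 27.6
Old-age dependency ratio: 35.1
Total dependency ratio: 62.7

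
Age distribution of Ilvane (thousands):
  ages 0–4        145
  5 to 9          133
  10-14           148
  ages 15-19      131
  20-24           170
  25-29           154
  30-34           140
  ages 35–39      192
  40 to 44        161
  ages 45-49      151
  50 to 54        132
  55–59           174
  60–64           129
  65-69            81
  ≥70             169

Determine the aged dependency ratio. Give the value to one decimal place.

Old-age dependency ratio: 16.3

0–14: 145 + 133 + 148 = 426
15–64: 131 + 170 + 154 + 140 + 192 + 161 + 151 + 132 + 174 + 129 = 1 534
65+: 81 + 169 = 250
Old-age dependency ratio = 250 / 1 534 × 100 = 16.3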